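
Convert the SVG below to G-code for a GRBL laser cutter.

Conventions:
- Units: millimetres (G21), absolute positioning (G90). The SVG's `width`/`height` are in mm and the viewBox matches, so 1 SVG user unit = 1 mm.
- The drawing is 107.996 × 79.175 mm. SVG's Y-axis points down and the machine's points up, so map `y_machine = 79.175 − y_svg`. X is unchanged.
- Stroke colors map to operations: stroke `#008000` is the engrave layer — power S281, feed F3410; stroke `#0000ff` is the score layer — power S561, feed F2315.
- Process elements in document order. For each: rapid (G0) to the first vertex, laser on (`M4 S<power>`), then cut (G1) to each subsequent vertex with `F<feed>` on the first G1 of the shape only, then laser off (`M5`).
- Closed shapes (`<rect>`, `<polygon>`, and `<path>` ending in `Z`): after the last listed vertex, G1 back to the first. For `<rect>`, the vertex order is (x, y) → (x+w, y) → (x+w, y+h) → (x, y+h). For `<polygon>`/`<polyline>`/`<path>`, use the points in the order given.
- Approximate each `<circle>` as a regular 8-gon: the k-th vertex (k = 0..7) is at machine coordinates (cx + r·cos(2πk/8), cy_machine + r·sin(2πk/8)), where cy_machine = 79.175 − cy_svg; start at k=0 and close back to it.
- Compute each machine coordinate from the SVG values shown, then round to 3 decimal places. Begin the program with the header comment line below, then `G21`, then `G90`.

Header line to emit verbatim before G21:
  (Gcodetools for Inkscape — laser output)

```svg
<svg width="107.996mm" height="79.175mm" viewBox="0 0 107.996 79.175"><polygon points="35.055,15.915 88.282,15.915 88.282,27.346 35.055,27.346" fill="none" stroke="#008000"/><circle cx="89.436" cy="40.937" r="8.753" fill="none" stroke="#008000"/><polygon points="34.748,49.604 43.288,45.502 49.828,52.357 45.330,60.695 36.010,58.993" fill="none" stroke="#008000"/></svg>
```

(Gcodetools for Inkscape — laser output)
G21
G90
G0 X35.055 Y63.260
M4 S281
G1 X88.282 Y63.260 F3410
G1 X88.282 Y51.829
G1 X35.055 Y51.829
G1 X35.055 Y63.260
M5
G0 X98.189 Y38.238
M4 S281
G1 X95.625 Y44.427 F3410
G1 X89.436 Y46.991
G1 X83.247 Y44.427
G1 X80.683 Y38.238
G1 X83.247 Y32.049
G1 X89.436 Y29.485
G1 X95.625 Y32.049
G1 X98.189 Y38.238
M5
G0 X34.748 Y29.571
M4 S281
G1 X43.288 Y33.673 F3410
G1 X49.828 Y26.818
G1 X45.330 Y18.480
G1 X36.010 Y20.182
G1 X34.748 Y29.571
M5

1 u = 1 mm; y_m = 79.175 − y.

[1] `<polygon>` rectangle, #008000→engrave S281 F3410: (35.055,63.260) → (88.282,63.260) → (88.282,51.829) → (35.055,51.829) → (35.055,63.260) (closed)

[2] `<circle>` circle, #008000→engrave S281 F3410: (98.189,38.238) → (95.625,44.427) → (89.436,46.991) → (83.247,44.427) → (80.683,38.238) → (83.247,32.049) → (89.436,29.485) → (95.625,32.049) → (98.189,38.238) (closed)

[3] `<polygon>` regular polygon, #008000→engrave S281 F3410: (34.748,29.571) → (43.288,33.673) → (49.828,26.818) → (45.330,18.480) → (36.010,20.182) → (34.748,29.571) (closed)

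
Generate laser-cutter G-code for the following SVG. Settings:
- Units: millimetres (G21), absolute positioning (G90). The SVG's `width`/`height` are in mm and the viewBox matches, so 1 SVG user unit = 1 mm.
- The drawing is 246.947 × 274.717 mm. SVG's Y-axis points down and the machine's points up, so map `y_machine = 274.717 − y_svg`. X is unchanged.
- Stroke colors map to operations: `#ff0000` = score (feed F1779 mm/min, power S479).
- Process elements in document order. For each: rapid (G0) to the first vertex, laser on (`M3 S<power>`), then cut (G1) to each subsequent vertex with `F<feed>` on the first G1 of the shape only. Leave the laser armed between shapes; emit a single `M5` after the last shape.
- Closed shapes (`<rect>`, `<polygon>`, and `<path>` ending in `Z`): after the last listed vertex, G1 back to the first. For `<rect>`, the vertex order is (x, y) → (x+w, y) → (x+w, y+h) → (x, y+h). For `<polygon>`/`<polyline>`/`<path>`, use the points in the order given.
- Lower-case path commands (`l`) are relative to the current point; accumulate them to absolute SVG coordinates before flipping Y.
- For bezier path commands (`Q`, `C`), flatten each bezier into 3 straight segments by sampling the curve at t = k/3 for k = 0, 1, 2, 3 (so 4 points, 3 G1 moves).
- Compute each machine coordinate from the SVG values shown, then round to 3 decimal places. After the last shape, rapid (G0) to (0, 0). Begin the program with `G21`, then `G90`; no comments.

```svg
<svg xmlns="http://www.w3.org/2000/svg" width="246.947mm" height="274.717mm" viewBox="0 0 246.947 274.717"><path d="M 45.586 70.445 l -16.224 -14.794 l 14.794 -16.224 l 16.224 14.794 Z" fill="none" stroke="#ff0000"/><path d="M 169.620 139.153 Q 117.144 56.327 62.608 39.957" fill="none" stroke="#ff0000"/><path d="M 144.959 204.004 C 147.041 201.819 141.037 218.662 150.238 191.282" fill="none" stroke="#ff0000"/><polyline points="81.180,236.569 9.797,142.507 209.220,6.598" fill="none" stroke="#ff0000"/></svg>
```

1 u = 1 mm; y_m = 274.717 − y.

[1] `<path>` regular polygon, #ff0000→score S479 F1779: (45.586,204.272) → (29.362,219.066) → (44.156,235.290) → (60.380,220.496) → (45.586,204.272) (closed)

[2] `<path>` quadratic bezier, #ff0000→score S479 F1779: (169.620,135.564) → (134.407,183.397) → (98.736,216.463) → (62.608,234.760)

[3] `<path>` cubic bezier, #ff0000→score S479 F1779: (144.959,70.713) → (145.208,68.898) → (145.243,68.453) → (150.238,83.435)

[4] `<polyline>` open polyline, #ff0000→score S479 F1779: (81.180,38.148) → (9.797,132.210) → (209.220,268.119)

G21
G90
G0 X45.586 Y204.272
M3 S479
G1 X29.362 Y219.066 F1779
G1 X44.156 Y235.290
G1 X60.380 Y220.496
G1 X45.586 Y204.272
G0 X169.620 Y135.564
M3 S479
G1 X134.407 Y183.397 F1779
G1 X98.736 Y216.463
G1 X62.608 Y234.760
G0 X144.959 Y70.713
M3 S479
G1 X145.208 Y68.898 F1779
G1 X145.243 Y68.453
G1 X150.238 Y83.435
G0 X81.180 Y38.148
M3 S479
G1 X9.797 Y132.210 F1779
G1 X209.220 Y268.119
M5
G0 X0.000 Y0.000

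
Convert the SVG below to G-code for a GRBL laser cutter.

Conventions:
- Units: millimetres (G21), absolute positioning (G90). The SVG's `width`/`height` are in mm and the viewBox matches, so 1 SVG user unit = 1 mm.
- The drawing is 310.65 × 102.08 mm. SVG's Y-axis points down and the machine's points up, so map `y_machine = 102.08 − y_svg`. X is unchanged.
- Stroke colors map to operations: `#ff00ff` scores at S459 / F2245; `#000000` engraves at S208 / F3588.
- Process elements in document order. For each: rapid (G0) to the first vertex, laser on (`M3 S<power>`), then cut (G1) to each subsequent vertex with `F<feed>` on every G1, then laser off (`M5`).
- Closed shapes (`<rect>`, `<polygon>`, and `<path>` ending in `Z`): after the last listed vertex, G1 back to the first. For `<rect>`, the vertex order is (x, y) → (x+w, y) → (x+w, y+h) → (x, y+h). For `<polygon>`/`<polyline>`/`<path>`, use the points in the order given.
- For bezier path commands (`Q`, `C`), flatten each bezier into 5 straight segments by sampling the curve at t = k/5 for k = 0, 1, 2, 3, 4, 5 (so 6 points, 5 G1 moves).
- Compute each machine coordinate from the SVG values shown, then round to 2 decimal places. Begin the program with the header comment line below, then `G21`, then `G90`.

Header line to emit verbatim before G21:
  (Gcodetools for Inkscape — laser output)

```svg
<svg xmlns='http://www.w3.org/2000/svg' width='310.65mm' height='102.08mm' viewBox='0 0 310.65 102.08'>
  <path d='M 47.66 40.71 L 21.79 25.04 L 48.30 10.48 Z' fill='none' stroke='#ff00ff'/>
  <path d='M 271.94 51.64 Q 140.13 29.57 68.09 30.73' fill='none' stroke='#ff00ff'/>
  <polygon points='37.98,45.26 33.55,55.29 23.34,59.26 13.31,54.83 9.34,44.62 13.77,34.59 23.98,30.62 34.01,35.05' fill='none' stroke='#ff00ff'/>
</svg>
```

viewBox `0 0 310.65 102.08` with mm width/height → 1 unit = 1 mm. Flip: y_m = 102.08 − y_svg.

**Shape 1** — `<path>` regular polygon, stroke `#ff00ff` → score (S459, F2245). Machine vertices: (47.66,61.37) → (21.79,77.04) → (48.30,91.60) → (47.66,61.37). Closed: final G1 returns to the first vertex.

**Shape 2** — `<path>` quadratic bezier, stroke `#ff00ff` → score (S459, F2245). Control points (SVG): P0=(271.94,51.64), P1=(140.13,29.57), P2=(68.09,30.73); sampled at t=k/5. Machine vertices: (271.94,50.44) → (221.61,58.34) → (176.06,64.38) → (135.29,68.56) → (99.30,70.88) → (68.09,71.35). Open path.

**Shape 3** — `<polygon>` regular polygon, stroke `#ff00ff` → score (S459, F2245). Machine vertices: (37.98,56.82) → (33.55,46.79) → (23.34,42.82) → (13.31,47.25) → (9.34,57.46) → (13.77,67.49) → (23.98,71.46) → (34.01,67.03) → (37.98,56.82). Closed: final G1 returns to the first vertex.

(Gcodetools for Inkscape — laser output)
G21
G90
G0 X47.66 Y61.37
M3 S459
G1 X21.79 Y77.04 F2245
G1 X48.30 Y91.60 F2245
G1 X47.66 Y61.37 F2245
M5
G0 X271.94 Y50.44
M3 S459
G1 X221.61 Y58.34 F2245
G1 X176.06 Y64.38 F2245
G1 X135.29 Y68.56 F2245
G1 X99.30 Y70.88 F2245
G1 X68.09 Y71.35 F2245
M5
G0 X37.98 Y56.82
M3 S459
G1 X33.55 Y46.79 F2245
G1 X23.34 Y42.82 F2245
G1 X13.31 Y47.25 F2245
G1 X9.34 Y57.46 F2245
G1 X13.77 Y67.49 F2245
G1 X23.98 Y71.46 F2245
G1 X34.01 Y67.03 F2245
G1 X37.98 Y56.82 F2245
M5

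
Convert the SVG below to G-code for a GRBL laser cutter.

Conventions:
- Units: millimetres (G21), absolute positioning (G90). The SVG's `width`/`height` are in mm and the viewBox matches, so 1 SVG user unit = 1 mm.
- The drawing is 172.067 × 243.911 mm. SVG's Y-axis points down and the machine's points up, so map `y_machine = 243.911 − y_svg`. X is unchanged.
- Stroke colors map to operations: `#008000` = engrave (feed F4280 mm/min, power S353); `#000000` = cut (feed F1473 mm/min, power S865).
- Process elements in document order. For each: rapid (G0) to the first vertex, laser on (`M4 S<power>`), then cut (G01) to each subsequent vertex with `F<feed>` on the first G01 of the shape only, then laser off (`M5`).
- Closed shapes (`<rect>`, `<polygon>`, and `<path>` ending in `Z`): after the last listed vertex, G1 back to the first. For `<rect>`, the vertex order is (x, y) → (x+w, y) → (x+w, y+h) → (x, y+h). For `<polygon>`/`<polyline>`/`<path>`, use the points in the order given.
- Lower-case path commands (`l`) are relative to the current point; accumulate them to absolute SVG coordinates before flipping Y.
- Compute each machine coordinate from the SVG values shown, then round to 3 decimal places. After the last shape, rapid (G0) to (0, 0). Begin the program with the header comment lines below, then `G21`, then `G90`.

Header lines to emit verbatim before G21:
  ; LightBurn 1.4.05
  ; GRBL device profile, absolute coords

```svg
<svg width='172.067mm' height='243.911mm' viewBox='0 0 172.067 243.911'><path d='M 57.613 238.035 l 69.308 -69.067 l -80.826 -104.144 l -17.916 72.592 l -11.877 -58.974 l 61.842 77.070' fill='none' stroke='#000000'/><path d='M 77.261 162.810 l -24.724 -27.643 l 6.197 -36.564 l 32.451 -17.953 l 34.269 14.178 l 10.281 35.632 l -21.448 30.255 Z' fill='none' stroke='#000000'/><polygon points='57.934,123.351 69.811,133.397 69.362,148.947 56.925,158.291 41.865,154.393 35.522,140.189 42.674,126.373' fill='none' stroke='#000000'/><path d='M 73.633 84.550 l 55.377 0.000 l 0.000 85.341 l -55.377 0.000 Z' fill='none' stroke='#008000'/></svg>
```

viewBox `0 0 172.067 243.911` with mm width/height → 1 unit = 1 mm. Flip: y_m = 243.911 − y_svg.

**Shape 1** — `<path>` open polyline, stroke `#000000` → cut (S865, F1473). Machine vertices: (57.613,5.876) → (126.921,74.943) → (46.095,179.087) → (28.179,106.495) → (16.302,165.469) → (78.144,88.399). Open path.

**Shape 2** — `<path>` regular polygon, stroke `#000000` → cut (S865, F1473). Machine vertices: (77.261,81.101) → (52.537,108.744) → (58.734,145.308) → (91.185,163.261) → (125.454,149.083) → (135.735,113.451) → (114.287,83.196) → (77.261,81.101). Closed: final G1 returns to the first vertex.

**Shape 3** — `<polygon>` regular polygon, stroke `#000000` → cut (S865, F1473). Machine vertices: (57.934,120.560) → (69.811,110.514) → (69.362,94.964) → (56.925,85.620) → (41.865,89.518) → (35.522,103.722) → (42.674,117.538) → (57.934,120.560). Closed: final G1 returns to the first vertex.

**Shape 4** — `<path>` rectangle, stroke `#008000` → engrave (S353, F4280). Machine vertices: (73.633,159.361) → (129.010,159.361) → (129.010,74.020) → (73.633,74.020) → (73.633,159.361). Closed: final G1 returns to the first vertex.

; LightBurn 1.4.05
; GRBL device profile, absolute coords
G21
G90
G0 X57.613 Y5.876
M4 S865
G01 X126.921 Y74.943 F1473
G01 X46.095 Y179.087
G01 X28.179 Y106.495
G01 X16.302 Y165.469
G01 X78.144 Y88.399
M5
G0 X77.261 Y81.101
M4 S865
G01 X52.537 Y108.744 F1473
G01 X58.734 Y145.308
G01 X91.185 Y163.261
G01 X125.454 Y149.083
G01 X135.735 Y113.451
G01 X114.287 Y83.196
G01 X77.261 Y81.101
M5
G0 X57.934 Y120.560
M4 S865
G01 X69.811 Y110.514 F1473
G01 X69.362 Y94.964
G01 X56.925 Y85.620
G01 X41.865 Y89.518
G01 X35.522 Y103.722
G01 X42.674 Y117.538
G01 X57.934 Y120.560
M5
G0 X73.633 Y159.361
M4 S353
G01 X129.010 Y159.361 F4280
G01 X129.010 Y74.020
G01 X73.633 Y74.020
G01 X73.633 Y159.361
M5
G0 X0.000 Y0.000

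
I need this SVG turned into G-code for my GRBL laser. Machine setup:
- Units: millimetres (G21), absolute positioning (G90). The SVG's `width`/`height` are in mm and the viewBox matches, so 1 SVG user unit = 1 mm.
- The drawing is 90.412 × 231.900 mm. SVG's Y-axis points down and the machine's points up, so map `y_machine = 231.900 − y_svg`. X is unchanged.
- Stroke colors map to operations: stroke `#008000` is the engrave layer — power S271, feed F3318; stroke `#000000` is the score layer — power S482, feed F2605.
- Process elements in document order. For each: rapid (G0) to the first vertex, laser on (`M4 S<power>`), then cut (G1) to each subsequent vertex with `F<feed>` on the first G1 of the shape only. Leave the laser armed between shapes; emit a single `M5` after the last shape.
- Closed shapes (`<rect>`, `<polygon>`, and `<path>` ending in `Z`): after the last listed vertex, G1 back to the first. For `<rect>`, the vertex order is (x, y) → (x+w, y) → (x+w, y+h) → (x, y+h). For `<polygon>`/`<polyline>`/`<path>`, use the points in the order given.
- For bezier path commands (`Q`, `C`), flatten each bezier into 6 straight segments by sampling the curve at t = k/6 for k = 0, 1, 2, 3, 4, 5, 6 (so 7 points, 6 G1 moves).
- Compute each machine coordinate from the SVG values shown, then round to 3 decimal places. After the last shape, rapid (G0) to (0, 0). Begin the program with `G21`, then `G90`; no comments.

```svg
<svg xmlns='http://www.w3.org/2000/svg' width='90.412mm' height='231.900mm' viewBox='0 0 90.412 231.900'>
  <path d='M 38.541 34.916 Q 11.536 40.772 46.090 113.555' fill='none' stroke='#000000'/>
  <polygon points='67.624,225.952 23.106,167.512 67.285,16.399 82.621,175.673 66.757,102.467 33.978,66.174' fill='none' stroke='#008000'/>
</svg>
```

G21
G90
G0 X38.541 Y196.984
M4 S482
G1 X31.249 Y193.173 F2605
G1 X27.378 Y185.644
G1 X26.926 Y174.396
G1 X29.894 Y159.431
G1 X36.282 Y140.747
G1 X46.090 Y118.345
G0 X67.624 Y5.948
M4 S271
G1 X23.106 Y64.388 F3318
G1 X67.285 Y215.501
G1 X82.621 Y56.227
G1 X66.757 Y129.433
G1 X33.978 Y165.726
G1 X67.624 Y5.948
M5
G0 X0.000 Y0.000

viewBox `0 0 90.412 231.900` with mm width/height → 1 unit = 1 mm. Flip: y_m = 231.900 − y_svg.

**Shape 1** — `<path>` quadratic bezier, stroke `#000000` → score (S482, F2605). Control points (SVG): P0=(38.541,34.916), P1=(11.536,40.772), P2=(46.090,113.555); sampled at t=k/6. Machine vertices: (38.541,196.984) → (31.249,193.173) → (27.378,185.644) → (26.926,174.396) → (29.894,159.431) → (36.282,140.747) → (46.090,118.345). Open path.

**Shape 2** — `<polygon>` closed polygon, stroke `#008000` → engrave (S271, F3318). Machine vertices: (67.624,5.948) → (23.106,64.388) → (67.285,215.501) → (82.621,56.227) → (66.757,129.433) → (33.978,165.726) → (67.624,5.948). Closed: final G1 returns to the first vertex.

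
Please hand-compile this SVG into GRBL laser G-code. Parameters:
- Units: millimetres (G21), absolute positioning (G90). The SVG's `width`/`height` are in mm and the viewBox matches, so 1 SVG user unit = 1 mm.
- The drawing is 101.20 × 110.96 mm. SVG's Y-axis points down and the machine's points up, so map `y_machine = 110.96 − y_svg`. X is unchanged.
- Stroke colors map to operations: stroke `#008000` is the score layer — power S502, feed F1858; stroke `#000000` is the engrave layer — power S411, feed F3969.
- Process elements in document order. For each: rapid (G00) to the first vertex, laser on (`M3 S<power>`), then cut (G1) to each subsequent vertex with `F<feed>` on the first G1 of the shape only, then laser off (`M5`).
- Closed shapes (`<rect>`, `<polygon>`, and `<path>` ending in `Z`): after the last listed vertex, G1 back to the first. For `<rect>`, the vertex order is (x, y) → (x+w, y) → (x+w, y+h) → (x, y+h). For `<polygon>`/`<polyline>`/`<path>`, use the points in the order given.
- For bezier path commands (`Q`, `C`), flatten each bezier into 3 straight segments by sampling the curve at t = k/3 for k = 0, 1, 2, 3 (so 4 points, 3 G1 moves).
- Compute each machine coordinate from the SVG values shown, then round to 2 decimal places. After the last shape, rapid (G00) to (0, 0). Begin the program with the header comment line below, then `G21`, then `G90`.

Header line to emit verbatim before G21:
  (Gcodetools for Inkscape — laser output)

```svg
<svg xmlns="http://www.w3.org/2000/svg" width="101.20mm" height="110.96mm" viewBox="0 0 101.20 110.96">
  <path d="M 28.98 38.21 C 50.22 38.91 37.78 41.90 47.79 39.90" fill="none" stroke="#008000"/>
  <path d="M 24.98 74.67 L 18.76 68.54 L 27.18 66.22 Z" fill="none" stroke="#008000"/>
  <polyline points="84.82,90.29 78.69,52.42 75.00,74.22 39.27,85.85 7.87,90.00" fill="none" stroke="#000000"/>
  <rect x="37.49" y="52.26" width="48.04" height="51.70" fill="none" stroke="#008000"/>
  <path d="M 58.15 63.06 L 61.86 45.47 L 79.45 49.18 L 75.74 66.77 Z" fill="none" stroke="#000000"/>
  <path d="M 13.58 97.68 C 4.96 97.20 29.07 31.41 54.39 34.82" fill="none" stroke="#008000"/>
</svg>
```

1 u = 1 mm; y_m = 110.96 − y.

[1] `<path>` cubic bezier, #008000→score S502 F1858: (28.98,72.75) → (41.07,71.56) → (43.18,70.45) → (47.79,71.06)

[2] `<path>` regular polygon, #008000→score S502 F1858: (24.98,36.29) → (18.76,42.42) → (27.18,44.74) → (24.98,36.29) (closed)

[3] `<polyline>` open polyline, #000000→engrave S411 F3969: (84.82,20.67) → (78.69,58.54) → (75.00,36.74) → (39.27,25.11) → (7.87,20.96)

[4] `<rect>` rectangle, #008000→score S502 F1858: (37.49,58.70) → (85.53,58.70) → (85.53,7.00) → (37.49,7.00) → (37.49,58.70) (closed)

[5] `<path>` regular polygon, #000000→engrave S411 F3969: (58.15,47.90) → (61.86,65.49) → (79.45,61.78) → (75.74,44.19) → (58.15,47.90) (closed)

[6] `<path>` cubic bezier, #008000→score S502 F1858: (13.58,13.28) → (14.70,30.55) → (30.64,61.47) → (54.39,76.14)

(Gcodetools for Inkscape — laser output)
G21
G90
G00 X28.98 Y72.75
M3 S502
G1 X41.07 Y71.56 F1858
G1 X43.18 Y70.45
G1 X47.79 Y71.06
M5
G00 X24.98 Y36.29
M3 S502
G1 X18.76 Y42.42 F1858
G1 X27.18 Y44.74
G1 X24.98 Y36.29
M5
G00 X84.82 Y20.67
M3 S411
G1 X78.69 Y58.54 F3969
G1 X75.00 Y36.74
G1 X39.27 Y25.11
G1 X7.87 Y20.96
M5
G00 X37.49 Y58.70
M3 S502
G1 X85.53 Y58.70 F1858
G1 X85.53 Y7.00
G1 X37.49 Y7.00
G1 X37.49 Y58.70
M5
G00 X58.15 Y47.90
M3 S411
G1 X61.86 Y65.49 F3969
G1 X79.45 Y61.78
G1 X75.74 Y44.19
G1 X58.15 Y47.90
M5
G00 X13.58 Y13.28
M3 S502
G1 X14.70 Y30.55 F1858
G1 X30.64 Y61.47
G1 X54.39 Y76.14
M5
G00 X0.00 Y0.00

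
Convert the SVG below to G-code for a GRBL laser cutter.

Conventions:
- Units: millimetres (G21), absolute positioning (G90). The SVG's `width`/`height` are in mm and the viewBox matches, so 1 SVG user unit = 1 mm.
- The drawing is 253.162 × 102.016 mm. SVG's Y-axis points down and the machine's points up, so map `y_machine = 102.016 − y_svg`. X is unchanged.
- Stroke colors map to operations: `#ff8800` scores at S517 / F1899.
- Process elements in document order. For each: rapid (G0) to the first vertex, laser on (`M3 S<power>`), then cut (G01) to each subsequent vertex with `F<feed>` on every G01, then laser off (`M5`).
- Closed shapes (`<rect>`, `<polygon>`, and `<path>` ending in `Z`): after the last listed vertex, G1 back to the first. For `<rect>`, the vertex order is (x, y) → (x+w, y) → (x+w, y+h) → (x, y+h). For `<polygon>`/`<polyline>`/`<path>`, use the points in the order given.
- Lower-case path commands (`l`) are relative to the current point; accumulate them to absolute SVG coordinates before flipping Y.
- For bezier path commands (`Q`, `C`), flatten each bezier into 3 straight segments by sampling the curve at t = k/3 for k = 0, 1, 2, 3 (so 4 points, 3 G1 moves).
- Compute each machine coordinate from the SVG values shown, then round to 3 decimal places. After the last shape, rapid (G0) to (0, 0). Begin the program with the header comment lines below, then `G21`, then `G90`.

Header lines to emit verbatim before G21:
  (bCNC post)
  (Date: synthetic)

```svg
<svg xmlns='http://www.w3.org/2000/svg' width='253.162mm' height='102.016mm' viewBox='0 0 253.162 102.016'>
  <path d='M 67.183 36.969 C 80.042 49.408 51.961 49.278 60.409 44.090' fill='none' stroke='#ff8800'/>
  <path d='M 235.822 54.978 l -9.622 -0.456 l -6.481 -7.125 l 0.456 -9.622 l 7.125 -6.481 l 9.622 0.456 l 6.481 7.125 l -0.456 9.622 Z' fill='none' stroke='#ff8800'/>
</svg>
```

Since the viewBox matches the mm dimensions, user units are millimetres directly. The only transform is the Y-flip y_m = 102.016 − y_svg.

Shape 1 is a cubic bezier drawn with `<path>`. Its stroke #ff8800 means score at S517, F1899. After flipping Y the toolpath is (67.183,65.047) → (69.265,56.519) → (61.268,54.702) → (60.409,57.926).

Shape 2 is a regular polygon drawn with `<path>`. Its stroke #ff8800 means score at S517, F1899. After flipping Y the toolpath is (235.822,47.038) → (226.200,47.494) → (219.719,54.619) → (220.175,64.241) → (227.300,70.722) → (236.922,70.266) → (243.403,63.141) → (242.947,53.519) → (235.822,47.038), returning to the start.

(bCNC post)
(Date: synthetic)
G21
G90
G0 X67.183 Y65.047
M3 S517
G01 X69.265 Y56.519 F1899
G01 X61.268 Y54.702 F1899
G01 X60.409 Y57.926 F1899
M5
G0 X235.822 Y47.038
M3 S517
G01 X226.200 Y47.494 F1899
G01 X219.719 Y54.619 F1899
G01 X220.175 Y64.241 F1899
G01 X227.300 Y70.722 F1899
G01 X236.922 Y70.266 F1899
G01 X243.403 Y63.141 F1899
G01 X242.947 Y53.519 F1899
G01 X235.822 Y47.038 F1899
M5
G0 X0.000 Y0.000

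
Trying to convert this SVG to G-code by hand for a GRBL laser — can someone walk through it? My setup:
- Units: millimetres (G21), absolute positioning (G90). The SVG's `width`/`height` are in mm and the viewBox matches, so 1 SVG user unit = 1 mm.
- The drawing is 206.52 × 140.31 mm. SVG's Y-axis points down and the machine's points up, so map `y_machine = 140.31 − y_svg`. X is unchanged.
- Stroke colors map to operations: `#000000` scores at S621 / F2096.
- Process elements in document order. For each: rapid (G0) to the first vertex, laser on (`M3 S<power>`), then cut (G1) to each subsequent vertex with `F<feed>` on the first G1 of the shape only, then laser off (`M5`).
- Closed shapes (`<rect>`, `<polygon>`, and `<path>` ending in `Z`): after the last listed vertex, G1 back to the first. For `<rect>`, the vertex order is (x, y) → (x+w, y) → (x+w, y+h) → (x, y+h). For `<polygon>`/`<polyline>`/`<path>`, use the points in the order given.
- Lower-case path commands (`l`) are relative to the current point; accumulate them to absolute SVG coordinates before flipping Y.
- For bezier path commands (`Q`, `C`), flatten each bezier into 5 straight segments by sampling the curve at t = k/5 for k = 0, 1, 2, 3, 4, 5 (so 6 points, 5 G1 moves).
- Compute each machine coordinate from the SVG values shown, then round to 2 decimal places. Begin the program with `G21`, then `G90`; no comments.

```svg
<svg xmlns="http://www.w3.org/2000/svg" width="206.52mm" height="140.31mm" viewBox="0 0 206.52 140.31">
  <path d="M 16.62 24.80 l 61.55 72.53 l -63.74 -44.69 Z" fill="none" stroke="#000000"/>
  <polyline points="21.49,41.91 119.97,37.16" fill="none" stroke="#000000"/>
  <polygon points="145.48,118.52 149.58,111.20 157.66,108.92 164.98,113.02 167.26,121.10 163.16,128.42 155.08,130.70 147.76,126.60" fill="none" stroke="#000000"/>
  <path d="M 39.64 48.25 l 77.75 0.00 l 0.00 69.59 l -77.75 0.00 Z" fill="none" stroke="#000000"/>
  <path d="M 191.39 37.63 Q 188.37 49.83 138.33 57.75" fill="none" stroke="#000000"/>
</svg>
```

G21
G90
G0 X16.62 Y115.51
M3 S621
G1 X78.17 Y42.98 F2096
G1 X14.43 Y87.67
G1 X16.62 Y115.51
M5
G0 X21.49 Y98.40
M3 S621
G1 X119.97 Y103.15 F2096
M5
G0 X145.48 Y21.79
M3 S621
G1 X149.58 Y29.11 F2096
G1 X157.66 Y31.39
G1 X164.98 Y27.29
G1 X167.26 Y19.21
G1 X163.16 Y11.89
G1 X155.08 Y9.61
G1 X147.76 Y13.71
G1 X145.48 Y21.79
M5
G0 X39.64 Y92.06
M3 S621
G1 X117.39 Y92.06 F2096
G1 X117.39 Y22.47
G1 X39.64 Y22.47
G1 X39.64 Y92.06
M5
G0 X191.39 Y102.68
M3 S621
G1 X188.30 Y97.97 F2096
G1 X181.45 Y93.60
G1 X170.84 Y89.58
G1 X156.47 Y85.90
G1 X138.33 Y82.56
M5

Since the viewBox matches the mm dimensions, user units are millimetres directly. The only transform is the Y-flip y_m = 140.31 − y_svg.

Shape 1 is a closed polygon drawn with `<path>`. Its stroke #000000 means score at S621, F2096. After flipping Y the toolpath is (16.62,115.51) → (78.17,42.98) → (14.43,87.67) → (16.62,115.51), returning to the start.

Shape 2 is a line segment drawn with `<polyline>`. Its stroke #000000 means score at S621, F2096. After flipping Y the toolpath is (21.49,98.40) → (119.97,103.15).

Shape 3 is a regular polygon drawn with `<polygon>`. Its stroke #000000 means score at S621, F2096. After flipping Y the toolpath is (145.48,21.79) → (149.58,29.11) → (157.66,31.39) → (164.98,27.29) → (167.26,19.21) → (163.16,11.89) → (155.08,9.61) → (147.76,13.71) → (145.48,21.79), returning to the start.

Shape 4 is a rectangle drawn with `<path>`. Its stroke #000000 means score at S621, F2096. After flipping Y the toolpath is (39.64,92.06) → (117.39,92.06) → (117.39,22.47) → (39.64,22.47) → (39.64,92.06), returning to the start.

Shape 5 is a quadratic bezier drawn with `<path>`. Its stroke #000000 means score at S621, F2096. After flipping Y the toolpath is (191.39,102.68) → (188.30,97.97) → (181.45,93.60) → (170.84,89.58) → (156.47,85.90) → (138.33,82.56).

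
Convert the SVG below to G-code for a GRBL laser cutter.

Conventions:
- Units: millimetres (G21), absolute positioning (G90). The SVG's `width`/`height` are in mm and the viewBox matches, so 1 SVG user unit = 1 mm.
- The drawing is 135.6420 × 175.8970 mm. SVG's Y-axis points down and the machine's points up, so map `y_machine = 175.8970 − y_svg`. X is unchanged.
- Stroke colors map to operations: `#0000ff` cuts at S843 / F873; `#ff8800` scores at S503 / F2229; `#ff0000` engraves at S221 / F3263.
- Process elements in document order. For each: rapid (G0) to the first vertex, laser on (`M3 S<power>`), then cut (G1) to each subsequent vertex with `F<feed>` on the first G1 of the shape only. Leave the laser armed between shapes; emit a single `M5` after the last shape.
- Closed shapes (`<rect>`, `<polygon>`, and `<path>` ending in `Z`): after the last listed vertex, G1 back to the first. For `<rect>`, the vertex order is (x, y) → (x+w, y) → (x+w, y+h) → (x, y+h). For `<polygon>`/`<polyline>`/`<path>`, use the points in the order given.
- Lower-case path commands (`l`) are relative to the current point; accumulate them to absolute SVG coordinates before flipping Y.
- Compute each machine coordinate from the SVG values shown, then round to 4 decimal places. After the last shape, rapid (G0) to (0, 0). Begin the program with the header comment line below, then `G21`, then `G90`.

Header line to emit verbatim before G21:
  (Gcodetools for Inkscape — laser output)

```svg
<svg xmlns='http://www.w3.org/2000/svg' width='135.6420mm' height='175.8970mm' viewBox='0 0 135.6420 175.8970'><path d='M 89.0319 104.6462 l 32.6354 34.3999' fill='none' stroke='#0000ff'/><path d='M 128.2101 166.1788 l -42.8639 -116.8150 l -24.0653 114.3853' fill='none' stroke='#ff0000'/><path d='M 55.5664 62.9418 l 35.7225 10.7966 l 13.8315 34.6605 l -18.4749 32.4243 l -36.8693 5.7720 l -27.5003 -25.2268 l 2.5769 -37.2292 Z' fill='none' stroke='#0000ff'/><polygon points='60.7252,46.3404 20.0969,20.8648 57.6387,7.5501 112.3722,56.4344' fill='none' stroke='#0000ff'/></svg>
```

Since the viewBox matches the mm dimensions, user units are millimetres directly. The only transform is the Y-flip y_m = 175.8970 − y_svg.

Shape 1 is a line segment drawn with `<path>`. Its stroke #0000ff means cut at S843, F873. After flipping Y the toolpath is (89.0319,71.2508) → (121.6673,36.8509).

Shape 2 is a open polyline drawn with `<path>`. Its stroke #ff0000 means engrave at S221, F3263. After flipping Y the toolpath is (128.2101,9.7182) → (85.3462,126.5332) → (61.2809,12.1479).

Shape 3 is a regular polygon drawn with `<path>`. Its stroke #0000ff means cut at S843, F873. After flipping Y the toolpath is (55.5664,112.9552) → (91.2889,102.1586) → (105.1204,67.4981) → (86.6455,35.0738) → (49.7762,29.3018) → (22.2759,54.5286) → (24.8528,91.7578) → (55.5664,112.9552), returning to the start.

Shape 4 is a closed polygon drawn with `<polygon>`. Its stroke #0000ff means cut at S843, F873. After flipping Y the toolpath is (60.7252,129.5566) → (20.0969,155.0322) → (57.6387,168.3469) → (112.3722,119.4626) → (60.7252,129.5566), returning to the start.

(Gcodetools for Inkscape — laser output)
G21
G90
G0 X89.0319 Y71.2508
M3 S843
G1 X121.6673 Y36.8509 F873
G0 X128.2101 Y9.7182
M3 S221
G1 X85.3462 Y126.5332 F3263
G1 X61.2809 Y12.1479
G0 X55.5664 Y112.9552
M3 S843
G1 X91.2889 Y102.1586 F873
G1 X105.1204 Y67.4981
G1 X86.6455 Y35.0738
G1 X49.7762 Y29.3018
G1 X22.2759 Y54.5286
G1 X24.8528 Y91.7578
G1 X55.5664 Y112.9552
G0 X60.7252 Y129.5566
M3 S843
G1 X20.0969 Y155.0322 F873
G1 X57.6387 Y168.3469
G1 X112.3722 Y119.4626
G1 X60.7252 Y129.5566
M5
G0 X0.0000 Y0.0000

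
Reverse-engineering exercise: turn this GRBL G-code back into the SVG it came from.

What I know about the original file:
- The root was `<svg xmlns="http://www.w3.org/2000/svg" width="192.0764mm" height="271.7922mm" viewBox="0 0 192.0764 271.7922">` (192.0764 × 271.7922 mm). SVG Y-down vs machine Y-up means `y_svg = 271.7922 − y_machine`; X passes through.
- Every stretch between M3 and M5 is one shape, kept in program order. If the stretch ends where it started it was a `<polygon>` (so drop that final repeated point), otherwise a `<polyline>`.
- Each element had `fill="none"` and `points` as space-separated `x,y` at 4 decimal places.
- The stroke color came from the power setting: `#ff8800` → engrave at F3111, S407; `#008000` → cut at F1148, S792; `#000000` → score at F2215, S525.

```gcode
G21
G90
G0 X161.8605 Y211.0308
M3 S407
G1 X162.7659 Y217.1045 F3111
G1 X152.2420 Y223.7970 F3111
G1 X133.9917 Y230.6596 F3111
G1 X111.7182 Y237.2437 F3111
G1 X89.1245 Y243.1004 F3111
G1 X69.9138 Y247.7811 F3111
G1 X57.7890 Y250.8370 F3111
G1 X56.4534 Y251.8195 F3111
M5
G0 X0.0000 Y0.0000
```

<svg xmlns="http://www.w3.org/2000/svg" width="192.0764mm" height="271.7922mm" viewBox="0 0 192.0764 271.7922">
  <polyline points="161.8605,60.7614 162.7659,54.6877 152.2420,47.9952 133.9917,41.1326 111.7182,34.5485 89.1245,28.6918 69.9138,24.0111 57.7890,20.9552 56.4534,19.9727" fill="none" stroke="#ff8800"/>
</svg>

y_svg = 271.7922 − y_m. Every run uses S407, so all elements get stroke `#ff8800` (engrave).

[1] open run; points: 161.8605,60.7614 162.7659,54.6877 152.2420,47.9952 133.9917,41.1326 111.7182,34.5485 89.1245,28.6918 69.9138,24.0111 57.7890,20.9552 56.4534,19.9727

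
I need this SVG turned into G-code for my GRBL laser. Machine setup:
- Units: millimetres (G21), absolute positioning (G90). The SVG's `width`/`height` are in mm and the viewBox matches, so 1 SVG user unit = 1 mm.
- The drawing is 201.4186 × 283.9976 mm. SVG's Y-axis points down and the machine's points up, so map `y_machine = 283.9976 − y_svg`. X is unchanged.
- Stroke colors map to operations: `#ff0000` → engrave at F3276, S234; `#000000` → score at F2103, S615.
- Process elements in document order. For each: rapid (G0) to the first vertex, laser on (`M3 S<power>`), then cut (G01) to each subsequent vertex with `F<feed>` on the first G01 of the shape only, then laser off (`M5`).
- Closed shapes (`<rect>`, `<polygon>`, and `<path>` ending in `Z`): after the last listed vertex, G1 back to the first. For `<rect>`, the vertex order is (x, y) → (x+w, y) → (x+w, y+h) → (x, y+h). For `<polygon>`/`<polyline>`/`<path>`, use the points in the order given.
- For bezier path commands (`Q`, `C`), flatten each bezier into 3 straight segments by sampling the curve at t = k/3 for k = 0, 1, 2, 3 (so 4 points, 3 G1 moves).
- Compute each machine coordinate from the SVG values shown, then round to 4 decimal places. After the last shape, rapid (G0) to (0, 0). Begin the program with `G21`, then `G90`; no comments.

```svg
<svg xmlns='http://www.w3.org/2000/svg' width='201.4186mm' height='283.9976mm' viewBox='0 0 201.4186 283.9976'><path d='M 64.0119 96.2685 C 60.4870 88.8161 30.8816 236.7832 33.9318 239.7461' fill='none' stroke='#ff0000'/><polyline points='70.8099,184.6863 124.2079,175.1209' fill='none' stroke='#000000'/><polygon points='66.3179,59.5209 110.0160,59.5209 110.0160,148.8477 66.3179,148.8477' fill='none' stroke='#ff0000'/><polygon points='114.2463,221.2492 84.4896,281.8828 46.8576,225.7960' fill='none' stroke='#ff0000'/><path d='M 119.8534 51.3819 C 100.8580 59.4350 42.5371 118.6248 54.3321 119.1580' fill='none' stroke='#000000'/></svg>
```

viewBox `0 0 201.4186 283.9976` with mm width/height → 1 unit = 1 mm. Flip: y_m = 283.9976 − y_svg.

**Shape 1** — `<path>` cubic bezier, stroke `#ff0000` → engrave (S234, F3276). Control points (SVG): P0=(64.0119,96.2685), P1=(60.4870,88.8161), P2=(30.8816,236.7832), P3=(33.9318,239.7461); sampled at t=k/3. Machine vertices: (64.0119,187.7291) → (53.9689,154.5018) → (39.5914,84.4223) → (33.9318,44.2515). Open path.

**Shape 2** — `<polyline>` line segment, stroke `#000000` → score (S615, F2103). Machine vertices: (70.8099,99.3113) → (124.2079,108.8767). Open path.

**Shape 3** — `<polygon>` rectangle, stroke `#ff0000` → engrave (S234, F3276). Machine vertices: (66.3179,224.4767) → (110.0160,224.4767) → (110.0160,135.1499) → (66.3179,135.1499) → (66.3179,224.4767). Closed: final G1 returns to the first vertex.

**Shape 4** — `<polygon>` regular polygon, stroke `#ff0000` → engrave (S234, F3276). Machine vertices: (114.2463,62.7484) → (84.4896,2.1148) → (46.8576,58.2016) → (114.2463,62.7484). Closed: final G1 returns to the first vertex.

**Shape 5** — `<path>` cubic bezier, stroke `#000000` → score (S615, F2103). Control points (SVG): P0=(119.8534,51.3819), P1=(100.8580,59.4350), P2=(42.5371,118.6248), P3=(54.3321,119.1580); sampled at t=k/3. Machine vertices: (119.8534,232.6157) → (91.8029,211.5835) → (61.8557,180.8586) → (54.3321,164.8396). Open path.

G21
G90
G0 X64.0119 Y187.7291
M3 S234
G01 X53.9689 Y154.5018 F3276
G01 X39.5914 Y84.4223
G01 X33.9318 Y44.2515
M5
G0 X70.8099 Y99.3113
M3 S615
G01 X124.2079 Y108.8767 F2103
M5
G0 X66.3179 Y224.4767
M3 S234
G01 X110.0160 Y224.4767 F3276
G01 X110.0160 Y135.1499
G01 X66.3179 Y135.1499
G01 X66.3179 Y224.4767
M5
G0 X114.2463 Y62.7484
M3 S234
G01 X84.4896 Y2.1148 F3276
G01 X46.8576 Y58.2016
G01 X114.2463 Y62.7484
M5
G0 X119.8534 Y232.6157
M3 S615
G01 X91.8029 Y211.5835 F2103
G01 X61.8557 Y180.8586
G01 X54.3321 Y164.8396
M5
G0 X0.0000 Y0.0000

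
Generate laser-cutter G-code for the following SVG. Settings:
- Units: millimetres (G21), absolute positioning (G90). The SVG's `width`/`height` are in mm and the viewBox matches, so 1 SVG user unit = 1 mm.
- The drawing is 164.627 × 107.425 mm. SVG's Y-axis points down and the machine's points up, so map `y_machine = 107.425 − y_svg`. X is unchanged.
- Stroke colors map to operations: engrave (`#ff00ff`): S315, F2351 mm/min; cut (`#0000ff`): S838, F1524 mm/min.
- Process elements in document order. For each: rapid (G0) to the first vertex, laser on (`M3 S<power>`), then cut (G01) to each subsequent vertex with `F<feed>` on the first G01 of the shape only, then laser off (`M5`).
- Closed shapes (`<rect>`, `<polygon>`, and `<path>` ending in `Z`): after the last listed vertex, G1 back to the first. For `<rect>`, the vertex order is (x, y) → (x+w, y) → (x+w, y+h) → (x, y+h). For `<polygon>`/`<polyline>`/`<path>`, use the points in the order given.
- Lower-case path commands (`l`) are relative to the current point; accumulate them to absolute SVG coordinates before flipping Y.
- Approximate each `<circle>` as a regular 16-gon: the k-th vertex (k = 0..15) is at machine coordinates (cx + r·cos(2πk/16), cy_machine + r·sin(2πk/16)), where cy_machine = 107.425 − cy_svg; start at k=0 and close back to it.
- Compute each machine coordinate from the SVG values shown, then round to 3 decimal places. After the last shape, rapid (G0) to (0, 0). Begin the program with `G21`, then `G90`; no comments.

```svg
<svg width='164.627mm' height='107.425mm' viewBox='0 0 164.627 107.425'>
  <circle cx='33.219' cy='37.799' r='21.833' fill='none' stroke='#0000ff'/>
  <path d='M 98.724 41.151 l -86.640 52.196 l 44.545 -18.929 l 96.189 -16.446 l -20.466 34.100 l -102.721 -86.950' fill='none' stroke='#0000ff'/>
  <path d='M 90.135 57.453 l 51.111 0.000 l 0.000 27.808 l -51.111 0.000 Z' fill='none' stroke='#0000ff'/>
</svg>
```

Since the viewBox matches the mm dimensions, user units are millimetres directly. The only transform is the Y-flip y_m = 107.425 − y_svg.

Shape 1 is a circle drawn with `<circle>`. Its stroke #0000ff means cut at S838, F1524. After flipping Y the toolpath is (55.052,69.626) → (53.390,77.981) → (48.657,85.064) → (41.574,89.797) → (33.219,91.459) → (24.864,89.797) → (17.781,85.064) → (13.048,77.981) → (11.386,69.626) → (13.048,61.271) → (17.781,54.188) → (24.864,49.455) → (33.219,47.793) → (41.574,49.455) → (48.657,54.188) → (53.390,61.271) → (55.052,69.626), returning to the start.

Shape 2 is a open polyline drawn with `<path>`. Its stroke #0000ff means cut at S838, F1524. After flipping Y the toolpath is (98.724,66.274) → (12.084,14.078) → (56.629,33.007) → (152.818,49.453) → (132.352,15.353) → (29.631,102.303).

Shape 3 is a rectangle drawn with `<path>`. Its stroke #0000ff means cut at S838, F1524. After flipping Y the toolpath is (90.135,49.972) → (141.246,49.972) → (141.246,22.164) → (90.135,22.164) → (90.135,49.972), returning to the start.

G21
G90
G0 X55.052 Y69.626
M3 S838
G01 X53.390 Y77.981 F1524
G01 X48.657 Y85.064
G01 X41.574 Y89.797
G01 X33.219 Y91.459
G01 X24.864 Y89.797
G01 X17.781 Y85.064
G01 X13.048 Y77.981
G01 X11.386 Y69.626
G01 X13.048 Y61.271
G01 X17.781 Y54.188
G01 X24.864 Y49.455
G01 X33.219 Y47.793
G01 X41.574 Y49.455
G01 X48.657 Y54.188
G01 X53.390 Y61.271
G01 X55.052 Y69.626
M5
G0 X98.724 Y66.274
M3 S838
G01 X12.084 Y14.078 F1524
G01 X56.629 Y33.007
G01 X152.818 Y49.453
G01 X132.352 Y15.353
G01 X29.631 Y102.303
M5
G0 X90.135 Y49.972
M3 S838
G01 X141.246 Y49.972 F1524
G01 X141.246 Y22.164
G01 X90.135 Y22.164
G01 X90.135 Y49.972
M5
G0 X0.000 Y0.000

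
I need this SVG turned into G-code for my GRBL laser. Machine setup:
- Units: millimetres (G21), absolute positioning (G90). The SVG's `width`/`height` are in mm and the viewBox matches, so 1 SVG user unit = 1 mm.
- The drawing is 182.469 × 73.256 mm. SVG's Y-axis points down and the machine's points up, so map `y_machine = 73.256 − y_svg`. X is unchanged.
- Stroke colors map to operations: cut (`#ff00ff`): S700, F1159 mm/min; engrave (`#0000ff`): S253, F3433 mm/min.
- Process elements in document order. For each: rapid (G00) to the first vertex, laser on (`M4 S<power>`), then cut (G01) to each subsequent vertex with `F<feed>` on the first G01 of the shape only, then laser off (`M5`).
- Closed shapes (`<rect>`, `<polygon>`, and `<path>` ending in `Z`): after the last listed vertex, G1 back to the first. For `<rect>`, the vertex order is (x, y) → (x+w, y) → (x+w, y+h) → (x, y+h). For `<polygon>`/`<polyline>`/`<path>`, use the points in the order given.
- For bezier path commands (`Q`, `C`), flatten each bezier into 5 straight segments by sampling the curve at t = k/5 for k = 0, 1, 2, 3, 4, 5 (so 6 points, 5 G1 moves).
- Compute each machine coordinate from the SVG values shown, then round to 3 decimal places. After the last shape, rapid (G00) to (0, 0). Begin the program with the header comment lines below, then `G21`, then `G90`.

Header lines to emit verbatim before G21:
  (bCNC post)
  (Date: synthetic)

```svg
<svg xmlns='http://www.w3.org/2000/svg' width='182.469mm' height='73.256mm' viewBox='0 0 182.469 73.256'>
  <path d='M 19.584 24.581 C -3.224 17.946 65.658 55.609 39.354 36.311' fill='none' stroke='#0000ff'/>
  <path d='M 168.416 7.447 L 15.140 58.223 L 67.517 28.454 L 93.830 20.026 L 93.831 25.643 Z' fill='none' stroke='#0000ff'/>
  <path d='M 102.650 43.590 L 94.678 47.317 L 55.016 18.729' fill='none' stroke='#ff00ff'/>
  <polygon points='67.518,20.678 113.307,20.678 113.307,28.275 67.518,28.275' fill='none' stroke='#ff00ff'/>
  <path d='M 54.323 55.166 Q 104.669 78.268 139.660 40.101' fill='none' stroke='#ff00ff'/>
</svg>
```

(bCNC post)
(Date: synthetic)
G21
G90
G00 X19.584 Y48.675
M4 S253
G01 X15.407 Y48.150 F3433
G01 X24.266 Y41.855
G01 X37.190 Y34.648
G01 X45.209 Y31.391
G01 X39.354 Y36.945
M5
G00 X168.416 Y65.809
M4 S253
G01 X15.140 Y15.033 F3433
G01 X67.517 Y44.802
G01 X93.830 Y53.230
G01 X93.831 Y47.613
G01 X168.416 Y65.809
M5
G00 X102.650 Y29.666
M4 S700
G01 X94.678 Y25.939 F1159
G01 X55.016 Y54.527
M5
G00 X67.518 Y52.578
M4 S700
G01 X113.307 Y52.578 F1159
G01 X113.307 Y44.981
G01 X67.518 Y44.981
G01 X67.518 Y52.578
M5
G00 X54.323 Y18.090
M4 S700
G01 X73.847 Y11.300 F1159
G01 X92.143 Y9.411
G01 X109.210 Y12.424
G01 X125.049 Y20.339
G01 X139.660 Y33.155
M5
G00 X0.000 Y0.000

viewBox `0 0 182.469 73.256` with mm width/height → 1 unit = 1 mm. Flip: y_m = 73.256 − y_svg.

**Shape 1** — `<path>` cubic bezier, stroke `#0000ff` → engrave (S253, F3433). Control points (SVG): P0=(19.584,24.581), P1=(-3.224,17.946), P2=(65.658,55.609), P3=(39.354,36.311); sampled at t=k/5. Machine vertices: (19.584,48.675) → (15.407,48.150) → (24.266,41.855) → (37.190,34.648) → (45.209,31.391) → (39.354,36.945). Open path.

**Shape 2** — `<path>` closed polygon, stroke `#0000ff` → engrave (S253, F3433). Machine vertices: (168.416,65.809) → (15.140,15.033) → (67.517,44.802) → (93.830,53.230) → (93.831,47.613) → (168.416,65.809). Closed: final G1 returns to the first vertex.

**Shape 3** — `<path>` open polyline, stroke `#ff00ff` → cut (S700, F1159). Machine vertices: (102.650,29.666) → (94.678,25.939) → (55.016,54.527). Open path.

**Shape 4** — `<polygon>` rectangle, stroke `#ff00ff` → cut (S700, F1159). Machine vertices: (67.518,52.578) → (113.307,52.578) → (113.307,44.981) → (67.518,44.981) → (67.518,52.578). Closed: final G1 returns to the first vertex.

**Shape 5** — `<path>` quadratic bezier, stroke `#ff00ff` → cut (S700, F1159). Control points (SVG): P0=(54.323,55.166), P1=(104.669,78.268), P2=(139.660,40.101); sampled at t=k/5. Machine vertices: (54.323,18.090) → (73.847,11.300) → (92.143,9.411) → (109.210,12.424) → (125.049,20.339) → (139.660,33.155). Open path.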